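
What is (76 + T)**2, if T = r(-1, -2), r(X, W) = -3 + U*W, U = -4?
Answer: 6561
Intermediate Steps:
r(X, W) = -3 - 4*W
T = 5 (T = -3 - 4*(-2) = -3 + 8 = 5)
(76 + T)**2 = (76 + 5)**2 = 81**2 = 6561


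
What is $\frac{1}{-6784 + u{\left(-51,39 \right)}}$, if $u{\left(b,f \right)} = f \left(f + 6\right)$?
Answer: $- \frac{1}{5029} \approx -0.00019885$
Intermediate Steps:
$u{\left(b,f \right)} = f \left(6 + f\right)$
$\frac{1}{-6784 + u{\left(-51,39 \right)}} = \frac{1}{-6784 + 39 \left(6 + 39\right)} = \frac{1}{-6784 + 39 \cdot 45} = \frac{1}{-6784 + 1755} = \frac{1}{-5029} = - \frac{1}{5029}$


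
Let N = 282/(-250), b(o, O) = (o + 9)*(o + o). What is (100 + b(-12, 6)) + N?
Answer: 21359/125 ≈ 170.87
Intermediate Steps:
b(o, O) = 2*o*(9 + o) (b(o, O) = (9 + o)*(2*o) = 2*o*(9 + o))
N = -141/125 (N = 282*(-1/250) = -141/125 ≈ -1.1280)
(100 + b(-12, 6)) + N = (100 + 2*(-12)*(9 - 12)) - 141/125 = (100 + 2*(-12)*(-3)) - 141/125 = (100 + 72) - 141/125 = 172 - 141/125 = 21359/125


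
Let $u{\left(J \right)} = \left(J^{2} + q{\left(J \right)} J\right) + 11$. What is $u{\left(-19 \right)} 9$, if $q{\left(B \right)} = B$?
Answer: $6597$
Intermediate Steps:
$u{\left(J \right)} = 11 + 2 J^{2}$ ($u{\left(J \right)} = \left(J^{2} + J J\right) + 11 = \left(J^{2} + J^{2}\right) + 11 = 2 J^{2} + 11 = 11 + 2 J^{2}$)
$u{\left(-19 \right)} 9 = \left(11 + 2 \left(-19\right)^{2}\right) 9 = \left(11 + 2 \cdot 361\right) 9 = \left(11 + 722\right) 9 = 733 \cdot 9 = 6597$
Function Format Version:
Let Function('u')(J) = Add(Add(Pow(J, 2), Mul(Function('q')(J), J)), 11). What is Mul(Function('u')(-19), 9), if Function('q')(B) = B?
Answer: 6597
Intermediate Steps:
Function('u')(J) = Add(11, Mul(2, Pow(J, 2))) (Function('u')(J) = Add(Add(Pow(J, 2), Mul(J, J)), 11) = Add(Add(Pow(J, 2), Pow(J, 2)), 11) = Add(Mul(2, Pow(J, 2)), 11) = Add(11, Mul(2, Pow(J, 2))))
Mul(Function('u')(-19), 9) = Mul(Add(11, Mul(2, Pow(-19, 2))), 9) = Mul(Add(11, Mul(2, 361)), 9) = Mul(Add(11, 722), 9) = Mul(733, 9) = 6597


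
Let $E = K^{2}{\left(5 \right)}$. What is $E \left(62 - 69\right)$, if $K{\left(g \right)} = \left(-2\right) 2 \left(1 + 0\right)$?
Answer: $-112$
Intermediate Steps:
$K{\left(g \right)} = -4$ ($K{\left(g \right)} = \left(-4\right) 1 = -4$)
$E = 16$ ($E = \left(-4\right)^{2} = 16$)
$E \left(62 - 69\right) = 16 \left(62 - 69\right) = 16 \left(-7\right) = -112$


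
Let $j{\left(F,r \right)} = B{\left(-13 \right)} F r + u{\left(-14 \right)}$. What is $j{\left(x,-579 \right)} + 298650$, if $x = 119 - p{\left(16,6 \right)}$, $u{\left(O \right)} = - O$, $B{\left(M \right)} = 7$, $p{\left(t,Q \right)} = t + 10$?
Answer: $-78265$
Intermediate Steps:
$p{\left(t,Q \right)} = 10 + t$
$x = 93$ ($x = 119 - \left(10 + 16\right) = 119 - 26 = 93$)
$j{\left(F,r \right)} = 14 + 7 F r$ ($j{\left(F,r \right)} = 7 F r - -14 = 7 F r + 14 = 14 + 7 F r$)
$j{\left(x,-579 \right)} + 298650 = \left(14 + 7 \cdot 93 \left(-579\right)\right) + 298650 = \left(14 - 376929\right) + 298650 = -376915 + 298650 = -78265$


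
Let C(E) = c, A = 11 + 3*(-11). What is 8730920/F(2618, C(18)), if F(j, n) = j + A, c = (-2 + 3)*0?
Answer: 198430/59 ≈ 3363.2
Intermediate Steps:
A = -22 (A = 11 - 33 = -22)
c = 0 (c = 1*0 = 0)
C(E) = 0
F(j, n) = -22 + j (F(j, n) = j - 22 = -22 + j)
8730920/F(2618, C(18)) = 8730920/(-22 + 2618) = 8730920/2596 = 8730920*(1/2596) = 198430/59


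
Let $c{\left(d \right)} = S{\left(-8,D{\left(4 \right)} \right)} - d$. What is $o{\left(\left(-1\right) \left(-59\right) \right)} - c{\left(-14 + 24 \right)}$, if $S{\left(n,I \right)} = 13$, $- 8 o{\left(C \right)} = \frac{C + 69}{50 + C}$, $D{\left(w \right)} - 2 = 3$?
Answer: $- \frac{343}{109} \approx -3.1468$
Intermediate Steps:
$D{\left(w \right)} = 5$ ($D{\left(w \right)} = 2 + 3 = 5$)
$o{\left(C \right)} = - \frac{69 + C}{8 \left(50 + C\right)}$ ($o{\left(C \right)} = - \frac{\left(C + 69\right) \frac{1}{50 + C}}{8} = - \frac{\left(69 + C\right) \frac{1}{50 + C}}{8} = - \frac{\frac{1}{50 + C} \left(69 + C\right)}{8} = - \frac{69 + C}{8 \left(50 + C\right)}$)
$c{\left(d \right)} = 13 - d$
$o{\left(\left(-1\right) \left(-59\right) \right)} - c{\left(-14 + 24 \right)} = \frac{-69 - \left(-1\right) \left(-59\right)}{8 \left(50 - -59\right)} - \left(13 - \left(-14 + 24\right)\right) = \frac{-69 - 59}{8 \left(50 + 59\right)} - \left(13 - 10\right) = \frac{-69 - 59}{8 \cdot 109} - \left(13 - 10\right) = \frac{1}{8} \cdot \frac{1}{109} \left(-128\right) - 3 = - \frac{16}{109} - 3 = - \frac{343}{109}$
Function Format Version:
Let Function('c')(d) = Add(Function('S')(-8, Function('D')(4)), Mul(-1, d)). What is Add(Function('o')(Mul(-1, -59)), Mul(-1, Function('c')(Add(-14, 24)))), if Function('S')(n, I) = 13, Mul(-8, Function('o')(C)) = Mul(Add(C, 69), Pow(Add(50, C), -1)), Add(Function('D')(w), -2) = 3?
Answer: Rational(-343, 109) ≈ -3.1468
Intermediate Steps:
Function('D')(w) = 5 (Function('D')(w) = Add(2, 3) = 5)
Function('o')(C) = Mul(Rational(-1, 8), Pow(Add(50, C), -1), Add(69, C)) (Function('o')(C) = Mul(Rational(-1, 8), Mul(Add(C, 69), Pow(Add(50, C), -1))) = Mul(Rational(-1, 8), Mul(Add(69, C), Pow(Add(50, C), -1))) = Mul(Rational(-1, 8), Mul(Pow(Add(50, C), -1), Add(69, C))) = Mul(Rational(-1, 8), Pow(Add(50, C), -1), Add(69, C)))
Function('c')(d) = Add(13, Mul(-1, d))
Add(Function('o')(Mul(-1, -59)), Mul(-1, Function('c')(Add(-14, 24)))) = Add(Mul(Rational(1, 8), Pow(Add(50, Mul(-1, -59)), -1), Add(-69, Mul(-1, Mul(-1, -59)))), Mul(-1, Add(13, Mul(-1, Add(-14, 24))))) = Add(Mul(Rational(1, 8), Pow(Add(50, 59), -1), Add(-69, Mul(-1, 59))), Mul(-1, Add(13, Mul(-1, 10)))) = Add(Mul(Rational(1, 8), Pow(109, -1), Add(-69, -59)), Mul(-1, Add(13, -10))) = Add(Mul(Rational(1, 8), Rational(1, 109), -128), Mul(-1, 3)) = Add(Rational(-16, 109), -3) = Rational(-343, 109)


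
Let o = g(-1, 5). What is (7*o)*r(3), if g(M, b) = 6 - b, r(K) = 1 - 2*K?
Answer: -35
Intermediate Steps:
o = 1 (o = 6 - 1*5 = 6 - 5 = 1)
(7*o)*r(3) = (7*1)*(1 - 2*3) = 7*(1 - 6) = 7*(-5) = -35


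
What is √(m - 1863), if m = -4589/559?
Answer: I*√3459866/43 ≈ 43.257*I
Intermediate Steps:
m = -353/43 (m = -4589*1/559 = -353/43 ≈ -8.2093)
√(m - 1863) = √(-353/43 - 1863) = √(-80462/43) = I*√3459866/43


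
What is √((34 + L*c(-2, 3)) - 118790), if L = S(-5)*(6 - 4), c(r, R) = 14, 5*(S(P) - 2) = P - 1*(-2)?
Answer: 4*I*√185495/5 ≈ 344.55*I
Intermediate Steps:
S(P) = 12/5 + P/5 (S(P) = 2 + (P - 1*(-2))/5 = 2 + (P + 2)/5 = 2 + (2 + P)/5 = 2 + (⅖ + P/5) = 12/5 + P/5)
L = 14/5 (L = (12/5 + (⅕)*(-5))*(6 - 4) = (12/5 - 1)*2 = (7/5)*2 = 14/5 ≈ 2.8000)
√((34 + L*c(-2, 3)) - 118790) = √((34 + (14/5)*14) - 118790) = √((34 + 196/5) - 118790) = √(366/5 - 118790) = √(-593584/5) = 4*I*√185495/5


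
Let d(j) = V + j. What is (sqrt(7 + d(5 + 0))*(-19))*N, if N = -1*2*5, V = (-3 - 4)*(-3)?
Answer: 190*sqrt(33) ≈ 1091.5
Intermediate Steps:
V = 21 (V = -7*(-3) = 21)
d(j) = 21 + j
N = -10 (N = -2*5 = -10)
(sqrt(7 + d(5 + 0))*(-19))*N = (sqrt(7 + (21 + (5 + 0)))*(-19))*(-10) = (sqrt(7 + (21 + 5))*(-19))*(-10) = (sqrt(7 + 26)*(-19))*(-10) = (sqrt(33)*(-19))*(-10) = -19*sqrt(33)*(-10) = 190*sqrt(33)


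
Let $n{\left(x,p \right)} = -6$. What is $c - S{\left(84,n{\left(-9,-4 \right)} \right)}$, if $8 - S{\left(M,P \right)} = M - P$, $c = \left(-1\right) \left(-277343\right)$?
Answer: $277425$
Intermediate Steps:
$c = 277343$
$S{\left(M,P \right)} = 8 + P - M$ ($S{\left(M,P \right)} = 8 - \left(M - P\right) = 8 + P - M$)
$c - S{\left(84,n{\left(-9,-4 \right)} \right)} = 277343 - \left(8 - 6 - 84\right) = 277343 - -82 = 277343 + 82 = 277425$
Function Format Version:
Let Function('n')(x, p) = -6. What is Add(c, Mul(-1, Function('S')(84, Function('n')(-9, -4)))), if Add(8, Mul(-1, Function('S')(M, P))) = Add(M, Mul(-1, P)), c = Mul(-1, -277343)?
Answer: 277425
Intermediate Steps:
c = 277343
Function('S')(M, P) = Add(8, P, Mul(-1, M)) (Function('S')(M, P) = Add(8, Mul(-1, Add(M, Mul(-1, P)))) = Add(8, Add(P, Mul(-1, M))) = Add(8, P, Mul(-1, M)))
Add(c, Mul(-1, Function('S')(84, Function('n')(-9, -4)))) = Add(277343, Mul(-1, Add(8, -6, Mul(-1, 84)))) = Add(277343, Mul(-1, Add(8, -6, -84))) = Add(277343, Mul(-1, -82)) = Add(277343, 82) = 277425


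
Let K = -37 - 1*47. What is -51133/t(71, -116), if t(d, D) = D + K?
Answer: 51133/200 ≈ 255.67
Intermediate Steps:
K = -84 (K = -37 - 47 = -84)
t(d, D) = -84 + D (t(d, D) = D - 84 = -84 + D)
-51133/t(71, -116) = -51133/(-84 - 116) = -51133/(-200) = -51133*(-1/200) = 51133/200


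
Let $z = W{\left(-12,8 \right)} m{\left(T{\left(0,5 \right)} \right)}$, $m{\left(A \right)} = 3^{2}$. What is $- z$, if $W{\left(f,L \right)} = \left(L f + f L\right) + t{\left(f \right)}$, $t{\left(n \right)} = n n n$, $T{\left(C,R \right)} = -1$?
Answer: $17280$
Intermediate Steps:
$m{\left(A \right)} = 9$
$t{\left(n \right)} = n^{3}$ ($t{\left(n \right)} = n^{2} n = n^{3}$)
$W{\left(f,L \right)} = f^{3} + 2 L f$ ($W{\left(f,L \right)} = \left(L f + f L\right) + f^{3} = \left(L f + L f\right) + f^{3} = 2 L f + f^{3} = f^{3} + 2 L f$)
$z = -17280$ ($z = - 12 \left(\left(-12\right)^{2} + 2 \cdot 8\right) 9 = - 12 \left(144 + 16\right) 9 = \left(-12\right) 160 \cdot 9 = \left(-1920\right) 9 = -17280$)
$- z = \left(-1\right) \left(-17280\right) = 17280$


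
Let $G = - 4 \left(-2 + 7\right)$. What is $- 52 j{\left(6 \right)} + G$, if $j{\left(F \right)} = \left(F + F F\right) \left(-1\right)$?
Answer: $2164$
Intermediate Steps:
$G = -20$ ($G = \left(-4\right) 5 = -20$)
$j{\left(F \right)} = - F - F^{2}$ ($j{\left(F \right)} = \left(F + F^{2}\right) \left(-1\right) = - F - F^{2}$)
$- 52 j{\left(6 \right)} + G = - 52 \left(\left(-1\right) 6 \left(1 + 6\right)\right) - 20 = - 52 \left(\left(-1\right) 6 \cdot 7\right) - 20 = \left(-52\right) \left(-42\right) - 20 = 2184 - 20 = 2164$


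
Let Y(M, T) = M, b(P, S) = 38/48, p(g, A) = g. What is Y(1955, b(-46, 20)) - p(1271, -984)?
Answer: 684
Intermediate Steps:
b(P, S) = 19/24 (b(P, S) = 38*(1/48) = 19/24)
Y(1955, b(-46, 20)) - p(1271, -984) = 1955 - 1*1271 = 1955 - 1271 = 684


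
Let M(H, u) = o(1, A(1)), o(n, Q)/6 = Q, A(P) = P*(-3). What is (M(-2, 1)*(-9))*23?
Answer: 3726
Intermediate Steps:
A(P) = -3*P
o(n, Q) = 6*Q
M(H, u) = -18 (M(H, u) = 6*(-3*1) = 6*(-3) = -18)
(M(-2, 1)*(-9))*23 = -18*(-9)*23 = 162*23 = 3726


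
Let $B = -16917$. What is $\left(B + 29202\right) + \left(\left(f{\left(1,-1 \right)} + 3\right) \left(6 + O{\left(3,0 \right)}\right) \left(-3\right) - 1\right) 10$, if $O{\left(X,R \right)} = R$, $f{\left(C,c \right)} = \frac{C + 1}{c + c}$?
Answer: $11915$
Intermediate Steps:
$f{\left(C,c \right)} = \frac{1 + C}{2 c}$
$\left(B + 29202\right) + \left(\left(f{\left(1,-1 \right)} + 3\right) \left(6 + O{\left(3,0 \right)}\right) \left(-3\right) - 1\right) 10 = \left(-16917 + 29202\right) + \left(\left(\frac{1 + 1}{2 \left(-1\right)} + 3\right) \left(6 + 0\right) \left(-3\right) - 1\right) 10 = 12285 + \left(\left(\frac{1}{2} \left(-1\right) 2 + 3\right) 6 \left(-3\right) - 1\right) 10 = 12285 + \left(\left(-1 + 3\right) \left(-18\right) - 1\right) 10 = 12285 + \left(2 \left(-18\right) - 1\right) 10 = 12285 + \left(-36 - 1\right) 10 = 12285 - 370 = 11915$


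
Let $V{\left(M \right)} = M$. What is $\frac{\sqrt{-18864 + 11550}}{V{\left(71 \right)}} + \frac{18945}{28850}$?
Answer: $\frac{3789}{5770} + \frac{i \sqrt{7314}}{71} \approx 0.65667 + 1.2045 i$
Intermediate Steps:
$\frac{\sqrt{-18864 + 11550}}{V{\left(71 \right)}} + \frac{18945}{28850} = \frac{\sqrt{-18864 + 11550}}{71} + \frac{18945}{28850} = \sqrt{-7314} \cdot \frac{1}{71} + 18945 \cdot \frac{1}{28850} = i \sqrt{7314} \cdot \frac{1}{71} + \frac{3789}{5770} = \frac{i \sqrt{7314}}{71} + \frac{3789}{5770} = \frac{3789}{5770} + \frac{i \sqrt{7314}}{71}$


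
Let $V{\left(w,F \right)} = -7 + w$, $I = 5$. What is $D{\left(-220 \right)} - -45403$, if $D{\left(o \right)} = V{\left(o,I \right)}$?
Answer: $45176$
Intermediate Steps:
$D{\left(o \right)} = -7 + o$
$D{\left(-220 \right)} - -45403 = \left(-7 - 220\right) - -45403 = -227 + 45403 = 45176$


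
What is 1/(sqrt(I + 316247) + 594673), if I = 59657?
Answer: 594673/353635601025 - 4*sqrt(23494)/353635601025 ≈ 1.6799e-6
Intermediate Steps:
1/(sqrt(I + 316247) + 594673) = 1/(sqrt(59657 + 316247) + 594673) = 1/(sqrt(375904) + 594673) = 1/(4*sqrt(23494) + 594673) = 1/(594673 + 4*sqrt(23494))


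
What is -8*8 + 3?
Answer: -61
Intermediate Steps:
-8*8 + 3 = -64 + 3 = -61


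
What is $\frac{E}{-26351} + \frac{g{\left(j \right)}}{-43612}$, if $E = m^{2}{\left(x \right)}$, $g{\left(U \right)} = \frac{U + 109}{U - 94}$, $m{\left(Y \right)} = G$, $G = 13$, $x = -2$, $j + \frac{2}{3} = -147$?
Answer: $- \frac{3545502}{552509525} \approx -0.0064171$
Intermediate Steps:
$j = - \frac{443}{3}$ ($j = - \frac{2}{3} - 147 = - \frac{443}{3} \approx -147.67$)
$m{\left(Y \right)} = 13$
$g{\left(U \right)} = \frac{109 + U}{-94 + U}$
$E = 169$ ($E = 13^{2} = 169$)
$\frac{E}{-26351} + \frac{g{\left(j \right)}}{-43612} = \frac{169}{-26351} + \frac{\frac{1}{-94 - \frac{443}{3}} \left(109 - \frac{443}{3}\right)}{-43612} = 169 \left(- \frac{1}{26351}\right) + \frac{1}{- \frac{725}{3}} \left(- \frac{116}{3}\right) \left(- \frac{1}{43612}\right) = - \frac{13}{2027} + \left(- \frac{3}{725}\right) \left(- \frac{116}{3}\right) \left(- \frac{1}{43612}\right) = - \frac{13}{2027} + \frac{4}{25} \left(- \frac{1}{43612}\right) = - \frac{13}{2027} - \frac{1}{272575} = - \frac{3545502}{552509525}$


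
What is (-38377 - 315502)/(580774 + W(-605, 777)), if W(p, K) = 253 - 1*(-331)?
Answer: -353879/581358 ≈ -0.60871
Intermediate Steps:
W(p, K) = 584 (W(p, K) = 253 + 331 = 584)
(-38377 - 315502)/(580774 + W(-605, 777)) = (-38377 - 315502)/(580774 + 584) = -353879/581358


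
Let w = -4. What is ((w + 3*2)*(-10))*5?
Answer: -100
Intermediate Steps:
((w + 3*2)*(-10))*5 = ((-4 + 3*2)*(-10))*5 = ((-4 + 6)*(-10))*5 = (2*(-10))*5 = -20*5 = -100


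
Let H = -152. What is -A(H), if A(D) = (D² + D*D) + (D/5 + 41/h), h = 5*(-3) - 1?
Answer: -3694003/80 ≈ -46175.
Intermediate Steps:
h = -16 (h = -15 - 1 = -16)
A(D) = -41/16 + 2*D² + D/5 (A(D) = (D² + D*D) + (D/5 + 41/(-16)) = (D² + D²) + (D*(⅕) + 41*(-1/16)) = 2*D² + (D/5 - 41/16) = 2*D² + (-41/16 + D/5) = -41/16 + 2*D² + D/5)
-A(H) = -(-41/16 + 2*(-152)² + (⅕)*(-152)) = -(-41/16 + 2*23104 - 152/5) = -(-41/16 + 46208 - 152/5) = -1*3694003/80 = -3694003/80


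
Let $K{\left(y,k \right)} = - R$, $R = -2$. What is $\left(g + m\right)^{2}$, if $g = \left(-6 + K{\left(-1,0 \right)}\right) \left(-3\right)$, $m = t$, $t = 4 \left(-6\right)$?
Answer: $144$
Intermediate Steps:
$t = -24$
$m = -24$
$K{\left(y,k \right)} = 2$ ($K{\left(y,k \right)} = \left(-1\right) \left(-2\right) = 2$)
$g = 12$ ($g = \left(-6 + 2\right) \left(-3\right) = \left(-4\right) \left(-3\right) = 12$)
$\left(g + m\right)^{2} = \left(12 - 24\right)^{2} = \left(-12\right)^{2} = 144$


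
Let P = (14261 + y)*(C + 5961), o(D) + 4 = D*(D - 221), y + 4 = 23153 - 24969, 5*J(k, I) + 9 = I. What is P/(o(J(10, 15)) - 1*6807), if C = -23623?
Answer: 499393050/16079 ≈ 31059.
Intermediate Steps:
J(k, I) = -9/5 + I/5
y = -1820 (y = -4 + (23153 - 24969) = -4 - 1816 = -1820)
o(D) = -4 + D*(-221 + D) (o(D) = -4 + D*(D - 221) = -4 + D*(-221 + D))
P = -219732942 (P = (14261 - 1820)*(-23623 + 5961) = 12441*(-17662) = -219732942)
P/(o(J(10, 15)) - 1*6807) = -219732942/((-4 + (-9/5 + (⅕)*15)² - 221*(-9/5 + (⅕)*15)) - 1*6807) = -219732942/((-4 + (-9/5 + 3)² - 221*(-9/5 + 3)) - 6807) = -219732942/((-4 + (6/5)² - 221*6/5) - 6807) = -219732942/((-4 + 36/25 - 1326/5) - 6807) = -219732942/(-6694/25 - 6807) = -219732942/(-176869/25) = -219732942*(-25/176869) = 499393050/16079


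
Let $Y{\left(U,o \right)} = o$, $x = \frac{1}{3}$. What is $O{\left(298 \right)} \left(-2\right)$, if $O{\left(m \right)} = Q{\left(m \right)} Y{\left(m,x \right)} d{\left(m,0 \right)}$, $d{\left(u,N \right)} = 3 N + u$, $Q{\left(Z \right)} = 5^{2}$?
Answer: $- \frac{14900}{3} \approx -4966.7$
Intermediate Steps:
$Q{\left(Z \right)} = 25$
$d{\left(u,N \right)} = u + 3 N$
$x = \frac{1}{3} \approx 0.33333$
$O{\left(m \right)} = \frac{25 m}{3}$ ($O{\left(m \right)} = 25 \cdot \frac{1}{3} \left(m + 3 \cdot 0\right) = \frac{25 \left(m + 0\right)}{3} = \frac{25 m}{3}$)
$O{\left(298 \right)} \left(-2\right) = \frac{25}{3} \cdot 298 \left(-2\right) = \frac{7450}{3} \left(-2\right) = - \frac{14900}{3}$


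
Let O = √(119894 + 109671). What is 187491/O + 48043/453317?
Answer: 48043/453317 + 187491*√4685/32795 ≈ 391.42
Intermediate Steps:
O = 7*√4685 (O = √229565 = 7*√4685 ≈ 479.13)
187491/O + 48043/453317 = 187491/((7*√4685)) + 48043/453317 = 187491*(√4685/32795) + 48043*(1/453317) = 187491*√4685/32795 + 48043/453317 = 48043/453317 + 187491*√4685/32795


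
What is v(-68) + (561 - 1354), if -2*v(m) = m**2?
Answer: -3105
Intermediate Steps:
v(m) = -m**2/2
v(-68) + (561 - 1354) = -1/2*(-68)**2 + (561 - 1354) = -1/2*4624 - 793 = -2312 - 793 = -3105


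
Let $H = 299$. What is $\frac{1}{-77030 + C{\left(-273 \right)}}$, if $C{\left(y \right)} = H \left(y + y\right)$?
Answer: $- \frac{1}{240284} \approx -4.1617 \cdot 10^{-6}$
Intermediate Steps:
$C{\left(y \right)} = 598 y$ ($C{\left(y \right)} = 299 \left(y + y\right) = 299 \cdot 2 y = 598 y$)
$\frac{1}{-77030 + C{\left(-273 \right)}} = \frac{1}{-77030 + 598 \left(-273\right)} = \frac{1}{-77030 - 163254} = \frac{1}{-240284} = - \frac{1}{240284}$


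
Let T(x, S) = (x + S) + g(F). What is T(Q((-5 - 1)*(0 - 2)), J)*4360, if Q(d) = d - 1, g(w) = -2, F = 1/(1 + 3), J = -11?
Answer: -8720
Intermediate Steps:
F = ¼ (F = 1/4 = ¼ ≈ 0.25000)
Q(d) = -1 + d
T(x, S) = -2 + S + x (T(x, S) = (x + S) - 2 = (S + x) - 2 = -2 + S + x)
T(Q((-5 - 1)*(0 - 2)), J)*4360 = (-2 - 11 + (-1 + (-5 - 1)*(0 - 2)))*4360 = (-2 - 11 + (-1 - 6*(-2)))*4360 = (-2 - 11 + (-1 + 12))*4360 = (-2 - 11 + 11)*4360 = -2*4360 = -8720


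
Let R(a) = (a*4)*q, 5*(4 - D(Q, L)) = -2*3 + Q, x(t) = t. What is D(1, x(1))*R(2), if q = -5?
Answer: -200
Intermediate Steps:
D(Q, L) = 26/5 - Q/5 (D(Q, L) = 4 - (-2*3 + Q)/5 = 4 - (-6 + Q)/5 = 4 + (6/5 - Q/5) = 26/5 - Q/5)
R(a) = -20*a (R(a) = (a*4)*(-5) = (4*a)*(-5) = -20*a)
D(1, x(1))*R(2) = (26/5 - ⅕*1)*(-20*2) = (26/5 - ⅕)*(-40) = 5*(-40) = -200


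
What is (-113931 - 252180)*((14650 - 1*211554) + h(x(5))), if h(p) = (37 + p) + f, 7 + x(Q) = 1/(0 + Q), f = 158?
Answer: 360099091269/5 ≈ 7.2020e+10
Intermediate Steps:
x(Q) = -7 + 1/Q (x(Q) = -7 + 1/(0 + Q) = -7 + 1/Q)
h(p) = 195 + p (h(p) = (37 + p) + 158 = 195 + p)
(-113931 - 252180)*((14650 - 1*211554) + h(x(5))) = (-113931 - 252180)*((14650 - 1*211554) + (195 + (-7 + 1/5))) = -366111*((14650 - 211554) + (195 + (-7 + ⅕))) = -366111*(-196904 + (195 - 34/5)) = -366111*(-196904 + 941/5) = -366111*(-983579/5) = 360099091269/5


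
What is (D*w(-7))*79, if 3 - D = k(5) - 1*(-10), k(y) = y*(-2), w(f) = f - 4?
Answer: -2607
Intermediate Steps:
w(f) = -4 + f
k(y) = -2*y
D = 3 (D = 3 - (-2*5 - 1*(-10)) = 3 - (-10 + 10) = 3 - 1*0 = 3 + 0 = 3)
(D*w(-7))*79 = (3*(-4 - 7))*79 = (3*(-11))*79 = -33*79 = -2607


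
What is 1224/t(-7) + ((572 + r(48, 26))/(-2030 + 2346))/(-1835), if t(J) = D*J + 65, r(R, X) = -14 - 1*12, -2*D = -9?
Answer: 709730349/19425310 ≈ 36.536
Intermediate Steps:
D = 9/2 (D = -½*(-9) = 9/2 ≈ 4.5000)
r(R, X) = -26 (r(R, X) = -14 - 12 = -26)
t(J) = 65 + 9*J/2 (t(J) = 9*J/2 + 65 = 65 + 9*J/2)
1224/t(-7) + ((572 + r(48, 26))/(-2030 + 2346))/(-1835) = 1224/(65 + (9/2)*(-7)) + ((572 - 26)/(-2030 + 2346))/(-1835) = 1224/(65 - 63/2) + (546/316)*(-1/1835) = 1224/(67/2) + (546*(1/316))*(-1/1835) = 1224*(2/67) + (273/158)*(-1/1835) = 2448/67 - 273/289930 = 709730349/19425310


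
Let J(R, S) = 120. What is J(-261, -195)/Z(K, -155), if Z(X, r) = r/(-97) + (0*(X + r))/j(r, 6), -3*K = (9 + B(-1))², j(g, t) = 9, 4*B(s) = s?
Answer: 2328/31 ≈ 75.097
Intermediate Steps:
B(s) = s/4
K = -1225/48 (K = -(9 + (¼)*(-1))²/3 = -(9 - ¼)²/3 = -(35/4)²/3 = -⅓*1225/16 = -1225/48 ≈ -25.521)
Z(X, r) = -r/97 (Z(X, r) = r/(-97) + (0*(X + r))/9 = r*(-1/97) + 0*(⅑) = -r/97 + 0 = -r/97)
J(-261, -195)/Z(K, -155) = 120/((-1/97*(-155))) = 120/(155/97) = 120*(97/155) = 2328/31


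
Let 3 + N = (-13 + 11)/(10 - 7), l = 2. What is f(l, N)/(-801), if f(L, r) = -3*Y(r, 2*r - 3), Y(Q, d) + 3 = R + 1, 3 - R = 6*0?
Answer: 1/267 ≈ 0.0037453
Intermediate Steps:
R = 3 (R = 3 - 6*0 = 3 - 1*0 = 3 + 0 = 3)
N = -11/3 (N = -3 + (-13 + 11)/(10 - 7) = -3 - 2/3 = -3 - 2*⅓ = -3 - ⅔ = -11/3 ≈ -3.6667)
Y(Q, d) = 1 (Y(Q, d) = -3 + (3 + 1) = -3 + 4 = 1)
f(L, r) = -3 (f(L, r) = -3*1 = -3)
f(l, N)/(-801) = -3/(-801) = -3*(-1/801) = 1/267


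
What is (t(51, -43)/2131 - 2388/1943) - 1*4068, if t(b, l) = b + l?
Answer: -16848761528/4140533 ≈ -4069.2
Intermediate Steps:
(t(51, -43)/2131 - 2388/1943) - 1*4068 = ((51 - 43)/2131 - 2388/1943) - 1*4068 = (8*(1/2131) - 2388*1/1943) - 4068 = (8/2131 - 2388/1943) - 4068 = -5073284/4140533 - 4068 = -16848761528/4140533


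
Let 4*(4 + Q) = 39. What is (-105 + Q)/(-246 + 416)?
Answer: -397/680 ≈ -0.58382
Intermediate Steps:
Q = 23/4 (Q = -4 + (¼)*39 = -4 + 39/4 = 23/4 ≈ 5.7500)
(-105 + Q)/(-246 + 416) = (-105 + 23/4)/(-246 + 416) = -397/4/170 = -397/4*1/170 = -397/680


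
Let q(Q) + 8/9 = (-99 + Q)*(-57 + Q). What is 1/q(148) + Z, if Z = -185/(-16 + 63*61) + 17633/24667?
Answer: 2525312371289/3787635634907 ≈ 0.66673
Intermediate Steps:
q(Q) = -8/9 + (-99 + Q)*(-57 + Q)
Z = 62918096/94400609 (Z = -185/(-16 + 3843) + 17633*(1/24667) = -185/3827 + 17633/24667 = 62918096/94400609 ≈ 0.66650)
1/q(148) + Z = 1/(50779/9 + 148**2 - 156*148) + 62918096/94400609 = 1/(50779/9 + 21904 - 23088) + 62918096/94400609 = 1/(40123/9) + 62918096/94400609 = 9/40123 + 62918096/94400609 = 2525312371289/3787635634907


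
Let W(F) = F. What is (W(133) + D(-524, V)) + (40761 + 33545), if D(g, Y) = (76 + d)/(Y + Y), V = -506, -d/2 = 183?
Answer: 37666279/506 ≈ 74439.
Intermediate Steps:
d = -366 (d = -2*183 = -366)
D(g, Y) = -145/Y (D(g, Y) = (76 - 366)/(Y + Y) = -290*1/(2*Y) = -145/Y)
(W(133) + D(-524, V)) + (40761 + 33545) = (133 - 145/(-506)) + (40761 + 33545) = (133 - 145*(-1/506)) + 74306 = (133 + 145/506) + 74306 = 67443/506 + 74306 = 37666279/506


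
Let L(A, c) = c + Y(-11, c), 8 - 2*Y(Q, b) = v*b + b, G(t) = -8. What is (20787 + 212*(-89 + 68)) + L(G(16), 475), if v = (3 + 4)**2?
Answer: 4939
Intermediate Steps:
v = 49 (v = 7**2 = 49)
Y(Q, b) = 4 - 25*b (Y(Q, b) = 4 - (49*b + b)/2 = 4 - 25*b)
L(A, c) = 4 - 24*c (L(A, c) = c + (4 - 25*c) = 4 - 24*c)
(20787 + 212*(-89 + 68)) + L(G(16), 475) = (20787 + 212*(-89 + 68)) + (4 - 24*475) = (20787 + 212*(-21)) + (4 - 11400) = (20787 - 4452) - 11396 = 16335 - 11396 = 4939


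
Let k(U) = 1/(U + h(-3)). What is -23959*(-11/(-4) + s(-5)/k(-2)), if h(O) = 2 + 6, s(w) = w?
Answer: 2611531/4 ≈ 6.5288e+5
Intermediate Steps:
h(O) = 8
k(U) = 1/(8 + U) (k(U) = 1/(U + 8) = 1/(8 + U))
-23959*(-11/(-4) + s(-5)/k(-2)) = -23959*(-11/(-4) - 5/(1/(8 - 2))) = -23959*(-11*(-¼) - 5/(1/6)) = -23959*(11/4 - 5/⅙) = -23959*(11/4 - 5*6) = -23959*(11/4 - 30) = -23959*(-109/4) = 2611531/4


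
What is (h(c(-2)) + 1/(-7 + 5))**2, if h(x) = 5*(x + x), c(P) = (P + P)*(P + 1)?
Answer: 6241/4 ≈ 1560.3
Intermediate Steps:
c(P) = 2*P*(1 + P) (c(P) = (2*P)*(1 + P) = 2*P*(1 + P))
h(x) = 10*x (h(x) = 5*(2*x) = 10*x)
(h(c(-2)) + 1/(-7 + 5))**2 = (10*(2*(-2)*(1 - 2)) + 1/(-7 + 5))**2 = (10*(2*(-2)*(-1)) + 1/(-2))**2 = (10*4 - 1/2)**2 = (40 - 1/2)**2 = (79/2)**2 = 6241/4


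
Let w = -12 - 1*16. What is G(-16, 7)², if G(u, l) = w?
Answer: 784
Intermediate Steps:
w = -28 (w = -12 - 16 = -28)
G(u, l) = -28
G(-16, 7)² = (-28)² = 784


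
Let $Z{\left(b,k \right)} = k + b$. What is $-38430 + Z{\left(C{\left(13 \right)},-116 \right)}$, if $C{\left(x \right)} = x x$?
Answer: $-38377$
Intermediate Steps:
$C{\left(x \right)} = x^{2}$
$Z{\left(b,k \right)} = b + k$
$-38430 + Z{\left(C{\left(13 \right)},-116 \right)} = -38430 - \left(116 - 13^{2}\right) = -38430 + \left(169 - 116\right) = -38430 + 53 = -38377$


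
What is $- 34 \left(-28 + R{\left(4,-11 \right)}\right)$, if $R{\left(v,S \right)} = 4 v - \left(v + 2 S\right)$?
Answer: $-204$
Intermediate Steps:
$R{\left(v,S \right)} = - 2 S + 3 v$ ($R{\left(v,S \right)} = 4 v - \left(v + 2 S\right) = - 2 S + 3 v$)
$- 34 \left(-28 + R{\left(4,-11 \right)}\right) = - 34 \left(-28 + \left(\left(-2\right) \left(-11\right) + 3 \cdot 4\right)\right) = - 34 \left(-28 + \left(22 + 12\right)\right) = - 34 \left(-28 + 34\right) = \left(-34\right) 6 = -204$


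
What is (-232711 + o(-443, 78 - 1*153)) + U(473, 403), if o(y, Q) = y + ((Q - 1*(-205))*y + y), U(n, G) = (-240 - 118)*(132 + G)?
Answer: -482717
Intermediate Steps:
U(n, G) = -47256 - 358*G (U(n, G) = -358*(132 + G) = -47256 - 358*G)
o(y, Q) = 2*y + y*(205 + Q) (o(y, Q) = y + ((Q + 205)*y + y) = y + ((205 + Q)*y + y) = y + (y*(205 + Q) + y) = y + (y + y*(205 + Q)) = 2*y + y*(205 + Q))
(-232711 + o(-443, 78 - 1*153)) + U(473, 403) = (-232711 - 443*(207 + (78 - 1*153))) + (-47256 - 358*403) = (-232711 - 443*(207 + (78 - 153))) + (-47256 - 144274) = (-232711 - 443*(207 - 75)) - 191530 = (-232711 - 443*132) - 191530 = (-232711 - 58476) - 191530 = -291187 - 191530 = -482717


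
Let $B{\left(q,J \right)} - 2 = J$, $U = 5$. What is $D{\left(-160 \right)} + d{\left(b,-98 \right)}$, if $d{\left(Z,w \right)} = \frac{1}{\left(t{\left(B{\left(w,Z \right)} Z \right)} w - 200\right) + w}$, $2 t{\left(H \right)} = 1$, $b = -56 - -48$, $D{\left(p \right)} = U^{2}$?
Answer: $\frac{8674}{347} \approx 24.997$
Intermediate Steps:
$B{\left(q,J \right)} = 2 + J$
$D{\left(p \right)} = 25$ ($D{\left(p \right)} = 5^{2} = 25$)
$b = -8$ ($b = -56 + 48 = -8$)
$t{\left(H \right)} = \frac{1}{2}$ ($t{\left(H \right)} = \frac{1}{2} \cdot 1 = \frac{1}{2}$)
$d{\left(Z,w \right)} = \frac{1}{-200 + \frac{3 w}{2}}$ ($d{\left(Z,w \right)} = \frac{1}{\left(\frac{w}{2} - 200\right) + w} = \frac{1}{\left(-200 + \frac{w}{2}\right) + w} = \frac{1}{-200 + \frac{3 w}{2}}$)
$D{\left(-160 \right)} + d{\left(b,-98 \right)} = 25 + \frac{2}{-400 + 3 \left(-98\right)} = 25 + \frac{2}{-400 - 294} = 25 + \frac{2}{-694} = 25 + 2 \left(- \frac{1}{694}\right) = 25 - \frac{1}{347} = \frac{8674}{347}$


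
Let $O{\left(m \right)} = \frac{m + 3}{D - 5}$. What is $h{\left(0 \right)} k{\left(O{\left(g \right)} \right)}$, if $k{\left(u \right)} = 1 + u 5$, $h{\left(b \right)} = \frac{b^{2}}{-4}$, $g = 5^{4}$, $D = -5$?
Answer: $0$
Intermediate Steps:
$g = 625$
$O{\left(m \right)} = - \frac{3}{10} - \frac{m}{10}$ ($O{\left(m \right)} = \frac{m + 3}{-5 - 5} = \frac{3 + m}{-10} = \left(3 + m\right) \left(- \frac{1}{10}\right) = - \frac{3}{10} - \frac{m}{10}$)
$h{\left(b \right)} = - \frac{b^{2}}{4}$ ($h{\left(b \right)} = b^{2} \left(- \frac{1}{4}\right) = - \frac{b^{2}}{4}$)
$k{\left(u \right)} = 1 + 5 u$
$h{\left(0 \right)} k{\left(O{\left(g \right)} \right)} = - \frac{0^{2}}{4} \left(1 + 5 \left(- \frac{3}{10} - \frac{125}{2}\right)\right) = \left(- \frac{1}{4}\right) 0 \left(1 + 5 \left(- \frac{3}{10} - \frac{125}{2}\right)\right) = 0 \left(1 + 5 \left(- \frac{314}{5}\right)\right) = 0 \left(1 - 314\right) = 0 \left(-313\right) = 0$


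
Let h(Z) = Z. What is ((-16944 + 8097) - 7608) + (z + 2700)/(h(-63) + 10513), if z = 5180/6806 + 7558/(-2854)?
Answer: -75910281098187/4613276950 ≈ -16455.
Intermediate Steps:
z = -9164007/4856081 (z = 5180*(1/6806) + 7558*(-1/2854) = 2590/3403 - 3779/1427 = -9164007/4856081 ≈ -1.8871)
((-16944 + 8097) - 7608) + (z + 2700)/(h(-63) + 10513) = ((-16944 + 8097) - 7608) + (-9164007/4856081 + 2700)/(-63 + 10513) = (-8847 - 7608) + (13102254693/4856081)/10450 = -16455 + (13102254693/4856081)*(1/10450) = -16455 + 1191114063/4613276950 = -75910281098187/4613276950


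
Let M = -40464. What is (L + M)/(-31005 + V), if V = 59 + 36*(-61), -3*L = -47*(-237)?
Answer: 44177/33142 ≈ 1.3330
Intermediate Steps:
L = -3713 (L = -(-47)*(-237)/3 = -1/3*11139 = -3713)
V = -2137 (V = 59 - 2196 = -2137)
(L + M)/(-31005 + V) = (-3713 - 40464)/(-31005 - 2137) = -44177/(-33142) = -44177*(-1/33142) = 44177/33142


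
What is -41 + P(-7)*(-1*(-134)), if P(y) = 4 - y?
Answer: 1433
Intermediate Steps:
-41 + P(-7)*(-1*(-134)) = -41 + (4 - 1*(-7))*(-1*(-134)) = -41 + (4 + 7)*134 = -41 + 11*134 = -41 + 1474 = 1433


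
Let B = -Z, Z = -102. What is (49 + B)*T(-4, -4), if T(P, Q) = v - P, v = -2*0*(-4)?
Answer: 604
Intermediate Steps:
v = 0 (v = 0*(-4) = 0)
T(P, Q) = -P (T(P, Q) = 0 - P = -P)
B = 102 (B = -1*(-102) = 102)
(49 + B)*T(-4, -4) = (49 + 102)*(-1*(-4)) = 151*4 = 604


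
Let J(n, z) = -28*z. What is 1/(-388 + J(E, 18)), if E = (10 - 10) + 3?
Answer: -1/892 ≈ -0.0011211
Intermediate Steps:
E = 3 (E = 0 + 3 = 3)
1/(-388 + J(E, 18)) = 1/(-388 - 28*18) = 1/(-388 - 504) = 1/(-892) = -1/892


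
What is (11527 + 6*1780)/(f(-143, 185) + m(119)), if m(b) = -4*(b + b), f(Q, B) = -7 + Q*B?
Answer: -22207/27414 ≈ -0.81006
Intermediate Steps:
f(Q, B) = -7 + B*Q
m(b) = -8*b
(11527 + 6*1780)/(f(-143, 185) + m(119)) = (11527 + 6*1780)/((-7 + 185*(-143)) - 8*119) = (11527 + 10680)/((-7 - 26455) - 952) = 22207/(-26462 - 952) = 22207/(-27414) = 22207*(-1/27414) = -22207/27414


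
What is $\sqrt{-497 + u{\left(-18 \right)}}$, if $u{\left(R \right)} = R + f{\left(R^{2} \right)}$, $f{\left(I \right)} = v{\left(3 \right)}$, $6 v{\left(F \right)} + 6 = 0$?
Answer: $2 i \sqrt{129} \approx 22.716 i$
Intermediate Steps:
$v{\left(F \right)} = -1$ ($v{\left(F \right)} = -1 + \frac{1}{6} \cdot 0 = -1 + 0 = -1$)
$f{\left(I \right)} = -1$
$u{\left(R \right)} = -1 + R$ ($u{\left(R \right)} = R - 1 = -1 + R$)
$\sqrt{-497 + u{\left(-18 \right)}} = \sqrt{-497 - 19} = \sqrt{-516} = 2 i \sqrt{129}$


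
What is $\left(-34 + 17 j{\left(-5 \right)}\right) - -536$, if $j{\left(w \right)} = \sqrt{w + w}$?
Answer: $502 + 17 i \sqrt{10} \approx 502.0 + 53.759 i$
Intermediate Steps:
$j{\left(w \right)} = \sqrt{2} \sqrt{w}$ ($j{\left(w \right)} = \sqrt{2 w} = \sqrt{2} \sqrt{w}$)
$\left(-34 + 17 j{\left(-5 \right)}\right) - -536 = \left(-34 + 17 \sqrt{2} \sqrt{-5}\right) - -536 = \left(-34 + 17 \sqrt{2} i \sqrt{5}\right) + 536 = \left(-34 + 17 i \sqrt{10}\right) + 536 = 502 + 17 i \sqrt{10}$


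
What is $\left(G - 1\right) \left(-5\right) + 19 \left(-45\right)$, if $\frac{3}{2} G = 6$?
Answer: $-870$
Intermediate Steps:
$G = 4$ ($G = \frac{2}{3} \cdot 6 = 4$)
$\left(G - 1\right) \left(-5\right) + 19 \left(-45\right) = \left(4 - 1\right) \left(-5\right) + 19 \left(-45\right) = 3 \left(-5\right) - 855 = -15 - 855 = -870$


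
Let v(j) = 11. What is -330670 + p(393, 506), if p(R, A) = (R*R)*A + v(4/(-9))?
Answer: 77820535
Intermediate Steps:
p(R, A) = 11 + A*R**2 (p(R, A) = (R*R)*A + 11 = R**2*A + 11 = A*R**2 + 11 = 11 + A*R**2)
-330670 + p(393, 506) = -330670 + (11 + 506*393**2) = -330670 + (11 + 506*154449) = -330670 + (11 + 78151194) = -330670 + 78151205 = 77820535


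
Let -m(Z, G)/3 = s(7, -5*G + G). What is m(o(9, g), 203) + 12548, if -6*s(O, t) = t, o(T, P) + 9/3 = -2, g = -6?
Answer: 12142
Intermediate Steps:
o(T, P) = -5 (o(T, P) = -3 - 2 = -5)
s(O, t) = -t/6
m(Z, G) = -2*G (m(Z, G) = -(-1)*(-5*G + G)/2 = -(-1)*(-4*G)/2 = -2*G)
m(o(9, g), 203) + 12548 = -2*203 + 12548 = -406 + 12548 = 12142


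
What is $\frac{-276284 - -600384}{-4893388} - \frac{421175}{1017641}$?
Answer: $- \frac{597697534750}{1244928064427} \approx -0.48011$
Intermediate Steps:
$\frac{-276284 - -600384}{-4893388} - \frac{421175}{1017641} = \left(-276284 + 600384\right) \left(- \frac{1}{4893388}\right) - \frac{421175}{1017641} = 324100 \left(- \frac{1}{4893388}\right) - \frac{421175}{1017641} = - \frac{81025}{1223347} - \frac{421175}{1017641} = - \frac{597697534750}{1244928064427}$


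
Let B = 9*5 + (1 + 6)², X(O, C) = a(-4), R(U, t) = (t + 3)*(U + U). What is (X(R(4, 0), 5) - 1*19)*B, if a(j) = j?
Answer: -2162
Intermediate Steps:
R(U, t) = 2*U*(3 + t) (R(U, t) = (3 + t)*(2*U) = 2*U*(3 + t))
X(O, C) = -4
B = 94 (B = 45 + 7² = 45 + 49 = 94)
(X(R(4, 0), 5) - 1*19)*B = (-4 - 1*19)*94 = (-4 - 19)*94 = -23*94 = -2162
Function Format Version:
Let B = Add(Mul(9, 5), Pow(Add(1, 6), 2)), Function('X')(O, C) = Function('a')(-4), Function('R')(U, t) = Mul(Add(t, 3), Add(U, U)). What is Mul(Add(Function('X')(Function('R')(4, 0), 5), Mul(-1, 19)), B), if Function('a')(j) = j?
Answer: -2162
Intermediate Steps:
Function('R')(U, t) = Mul(2, U, Add(3, t)) (Function('R')(U, t) = Mul(Add(3, t), Mul(2, U)) = Mul(2, U, Add(3, t)))
Function('X')(O, C) = -4
B = 94 (B = Add(45, Pow(7, 2)) = Add(45, 49) = 94)
Mul(Add(Function('X')(Function('R')(4, 0), 5), Mul(-1, 19)), B) = Mul(Add(-4, Mul(-1, 19)), 94) = Mul(Add(-4, -19), 94) = Mul(-23, 94) = -2162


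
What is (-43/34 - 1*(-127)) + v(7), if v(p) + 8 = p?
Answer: 4241/34 ≈ 124.74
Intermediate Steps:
v(p) = -8 + p
(-43/34 - 1*(-127)) + v(7) = (-43/34 - 1*(-127)) + (-8 + 7) = (-43*1/34 + 127) - 1 = (-43/34 + 127) - 1 = 4275/34 - 1 = 4241/34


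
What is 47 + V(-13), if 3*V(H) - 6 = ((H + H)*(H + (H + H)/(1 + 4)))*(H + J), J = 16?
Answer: 2611/5 ≈ 522.20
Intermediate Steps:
V(H) = 2 + 14*H²*(16 + H)/15 (V(H) = 2 + (((H + H)*(H + (H + H)/(1 + 4)))*(H + 16))/3 = 2 + (((2*H)*(H + (2*H)/5))*(16 + H))/3 = 2 + (((2*H)*(H + (2*H)*(⅕)))*(16 + H))/3 = 2 + (((2*H)*(H + 2*H/5))*(16 + H))/3 = 2 + (((2*H)*(7*H/5))*(16 + H))/3 = 2 + ((14*H²/5)*(16 + H))/3 = 2 + (14*H²*(16 + H)/5)/3 = 2 + 14*H²*(16 + H)/15)
47 + V(-13) = 47 + (2 + (14/15)*(-13)³ + (224/15)*(-13)²) = 47 + (2 + (14/15)*(-2197) + (224/15)*169) = 47 + (2 - 30758/15 + 37856/15) = 47 + 2376/5 = 2611/5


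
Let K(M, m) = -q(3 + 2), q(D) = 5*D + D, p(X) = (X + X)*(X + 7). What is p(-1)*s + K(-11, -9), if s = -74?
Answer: 858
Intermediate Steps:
p(X) = 2*X*(7 + X) (p(X) = (2*X)*(7 + X) = 2*X*(7 + X))
q(D) = 6*D
K(M, m) = -30 (K(M, m) = -6*(3 + 2) = -6*5 = -1*30 = -30)
p(-1)*s + K(-11, -9) = (2*(-1)*(7 - 1))*(-74) - 30 = (2*(-1)*6)*(-74) - 30 = -12*(-74) - 30 = 888 - 30 = 858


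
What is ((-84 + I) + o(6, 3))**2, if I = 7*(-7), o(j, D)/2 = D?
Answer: 16129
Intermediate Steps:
o(j, D) = 2*D
I = -49
((-84 + I) + o(6, 3))**2 = ((-84 - 49) + 2*3)**2 = (-133 + 6)**2 = (-127)**2 = 16129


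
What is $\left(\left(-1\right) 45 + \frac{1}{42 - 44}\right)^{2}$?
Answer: $\frac{8281}{4} \approx 2070.3$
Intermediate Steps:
$\left(\left(-1\right) 45 + \frac{1}{42 - 44}\right)^{2} = \left(-45 + \frac{1}{-2}\right)^{2} = \left(-45 - \frac{1}{2}\right)^{2} = \left(- \frac{91}{2}\right)^{2} = \frac{8281}{4}$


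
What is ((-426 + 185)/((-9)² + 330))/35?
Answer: -241/14385 ≈ -0.016754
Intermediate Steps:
((-426 + 185)/((-9)² + 330))/35 = -241/(81 + 330)*(1/35) = -241/411*(1/35) = -241*1/411*(1/35) = -241/411*1/35 = -241/14385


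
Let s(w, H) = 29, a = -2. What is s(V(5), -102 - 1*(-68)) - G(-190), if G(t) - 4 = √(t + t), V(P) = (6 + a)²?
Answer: 25 - 2*I*√95 ≈ 25.0 - 19.494*I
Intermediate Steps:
V(P) = 16 (V(P) = (6 - 2)² = 4² = 16)
G(t) = 4 + √2*√t (G(t) = 4 + √(t + t) = 4 + √(2*t) = 4 + √2*√t)
s(V(5), -102 - 1*(-68)) - G(-190) = 29 - (4 + √2*√(-190)) = 29 - (4 + √2*(I*√190)) = 29 - (4 + 2*I*√95) = 29 + (-4 - 2*I*√95) = 25 - 2*I*√95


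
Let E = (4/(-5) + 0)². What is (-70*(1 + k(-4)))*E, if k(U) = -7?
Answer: 1344/5 ≈ 268.80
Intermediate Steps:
E = 16/25 (E = (4*(-⅕) + 0)² = (-⅘ + 0)² = (-⅘)² = 16/25 ≈ 0.64000)
(-70*(1 + k(-4)))*E = -70*(1 - 7)*(16/25) = -70*(-6)*(16/25) = 420*(16/25) = 1344/5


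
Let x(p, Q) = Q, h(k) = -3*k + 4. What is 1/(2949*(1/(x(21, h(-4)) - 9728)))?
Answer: -9712/2949 ≈ -3.2933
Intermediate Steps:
h(k) = 4 - 3*k
1/(2949*(1/(x(21, h(-4)) - 9728))) = 1/(2949*(1/((4 - 3*(-4)) - 9728))) = 1/(2949*(1/((4 + 12) - 9728))) = 1/(2949*(1/(16 - 9728))) = 1/(2949*(1/(-9712))) = 1/(2949*(-1/9712)) = (1/2949)*(-9712) = -9712/2949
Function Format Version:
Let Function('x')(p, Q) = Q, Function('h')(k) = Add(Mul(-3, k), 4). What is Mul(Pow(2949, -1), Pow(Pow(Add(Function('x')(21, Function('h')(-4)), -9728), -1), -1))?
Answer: Rational(-9712, 2949) ≈ -3.2933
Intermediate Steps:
Function('h')(k) = Add(4, Mul(-3, k))
Mul(Pow(2949, -1), Pow(Pow(Add(Function('x')(21, Function('h')(-4)), -9728), -1), -1)) = Mul(Pow(2949, -1), Pow(Pow(Add(Add(4, Mul(-3, -4)), -9728), -1), -1)) = Mul(Rational(1, 2949), Pow(Pow(Add(Add(4, 12), -9728), -1), -1)) = Mul(Rational(1, 2949), Pow(Pow(Add(16, -9728), -1), -1)) = Mul(Rational(1, 2949), Pow(Pow(-9712, -1), -1)) = Mul(Rational(1, 2949), Pow(Rational(-1, 9712), -1)) = Mul(Rational(1, 2949), -9712) = Rational(-9712, 2949)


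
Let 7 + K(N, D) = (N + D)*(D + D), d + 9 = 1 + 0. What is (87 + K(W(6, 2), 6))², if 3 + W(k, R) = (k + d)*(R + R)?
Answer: 400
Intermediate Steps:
d = -8 (d = -9 + (1 + 0) = -9 + 1 = -8)
W(k, R) = -3 + 2*R*(-8 + k) (W(k, R) = -3 + (k - 8)*(R + R) = -3 + (-8 + k)*(2*R) = -3 + 2*R*(-8 + k))
K(N, D) = -7 + 2*D*(D + N) (K(N, D) = -7 + (N + D)*(D + D) = -7 + (D + N)*(2*D) = -7 + 2*D*(D + N))
(87 + K(W(6, 2), 6))² = (87 + (-7 + 2*6² + 2*6*(-3 - 16*2 + 2*2*6)))² = (87 + (-7 + 2*36 + 2*6*(-3 - 32 + 24)))² = (87 + (-7 + 72 + 2*6*(-11)))² = (87 + (-7 + 72 - 132))² = (87 - 67)² = 20² = 400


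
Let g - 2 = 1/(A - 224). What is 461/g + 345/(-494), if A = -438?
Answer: 150303473/653562 ≈ 229.98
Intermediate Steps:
g = 1323/662 (g = 2 + 1/(-438 - 224) = 2 + 1/(-662) = 2 - 1/662 = 1323/662 ≈ 1.9985)
461/g + 345/(-494) = 461/(1323/662) + 345/(-494) = 461*(662/1323) + 345*(-1/494) = 305182/1323 - 345/494 = 150303473/653562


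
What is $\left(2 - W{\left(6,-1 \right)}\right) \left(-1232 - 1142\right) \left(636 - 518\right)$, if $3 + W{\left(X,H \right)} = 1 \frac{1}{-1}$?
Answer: $-1680792$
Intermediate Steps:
$W{\left(X,H \right)} = -4$ ($W{\left(X,H \right)} = -3 + 1 \frac{1}{-1} = -3 + 1 \left(-1\right) = -3 - 1 = -4$)
$\left(2 - W{\left(6,-1 \right)}\right) \left(-1232 - 1142\right) \left(636 - 518\right) = \left(2 - -4\right) \left(-1232 - 1142\right) \left(636 - 518\right) = \left(2 + 4\right) \left(\left(-2374\right) 118\right) = 6 \left(-280132\right) = -1680792$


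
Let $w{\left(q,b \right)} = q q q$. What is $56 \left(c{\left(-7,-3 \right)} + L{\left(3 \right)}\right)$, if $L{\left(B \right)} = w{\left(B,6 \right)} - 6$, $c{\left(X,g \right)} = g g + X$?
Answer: $1288$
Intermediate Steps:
$w{\left(q,b \right)} = q^{3}$ ($w{\left(q,b \right)} = q^{2} q = q^{3}$)
$c{\left(X,g \right)} = X + g^{2}$ ($c{\left(X,g \right)} = g^{2} + X = X + g^{2}$)
$L{\left(B \right)} = -6 + B^{3}$ ($L{\left(B \right)} = B^{3} - 6 = -6 + B^{3}$)
$56 \left(c{\left(-7,-3 \right)} + L{\left(3 \right)}\right) = 56 \left(\left(-7 + \left(-3\right)^{2}\right) - \left(6 - 3^{3}\right)\right) = 56 \left(\left(-7 + 9\right) + \left(-6 + 27\right)\right) = 56 \left(2 + 21\right) = 56 \cdot 23 = 1288$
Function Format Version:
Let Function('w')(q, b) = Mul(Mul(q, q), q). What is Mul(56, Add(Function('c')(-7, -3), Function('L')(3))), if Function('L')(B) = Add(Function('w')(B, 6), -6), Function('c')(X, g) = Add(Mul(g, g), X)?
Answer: 1288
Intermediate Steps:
Function('w')(q, b) = Pow(q, 3) (Function('w')(q, b) = Mul(Pow(q, 2), q) = Pow(q, 3))
Function('c')(X, g) = Add(X, Pow(g, 2)) (Function('c')(X, g) = Add(Pow(g, 2), X) = Add(X, Pow(g, 2)))
Function('L')(B) = Add(-6, Pow(B, 3)) (Function('L')(B) = Add(Pow(B, 3), -6) = Add(-6, Pow(B, 3)))
Mul(56, Add(Function('c')(-7, -3), Function('L')(3))) = Mul(56, Add(Add(-7, Pow(-3, 2)), Add(-6, Pow(3, 3)))) = Mul(56, Add(Add(-7, 9), Add(-6, 27))) = Mul(56, Add(2, 21)) = Mul(56, 23) = 1288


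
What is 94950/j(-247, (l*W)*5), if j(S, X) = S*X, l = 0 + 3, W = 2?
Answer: -3165/247 ≈ -12.814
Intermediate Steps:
l = 3
94950/j(-247, (l*W)*5) = 94950/((-247*3*2*5)) = 94950/((-1482*5)) = 94950/((-247*30)) = 94950/(-7410) = 94950*(-1/7410) = -3165/247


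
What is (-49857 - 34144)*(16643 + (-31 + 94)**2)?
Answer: -1731428612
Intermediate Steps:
(-49857 - 34144)*(16643 + (-31 + 94)**2) = -84001*(16643 + 63**2) = -84001*(16643 + 3969) = -84001*20612 = -1731428612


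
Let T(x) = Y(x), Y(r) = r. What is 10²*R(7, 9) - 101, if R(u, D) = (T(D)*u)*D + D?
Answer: 57499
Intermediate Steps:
T(x) = x
R(u, D) = D + u*D² (R(u, D) = (D*u)*D + D = u*D² + D = D + u*D²)
10²*R(7, 9) - 101 = 10²*(9*(1 + 9*7)) - 101 = 100*(9*(1 + 63)) - 101 = 100*(9*64) - 101 = 100*576 - 101 = 57600 - 101 = 57499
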